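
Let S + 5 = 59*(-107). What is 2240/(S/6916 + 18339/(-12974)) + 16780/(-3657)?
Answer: -394512965900/407900561 ≈ -967.18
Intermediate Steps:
S = -6318 (S = -5 + 59*(-107) = -5 - 6313 = -6318)
2240/(S/6916 + 18339/(-12974)) + 16780/(-3657) = 2240/(-6318/6916 + 18339/(-12974)) + 16780/(-3657) = 2240/(-6318*1/6916 + 18339*(-1/12974)) + 16780*(-1/3657) = 2240/(-243/266 - 18339/12974) - 16780/3657 = 2240/(-2007714/862771) - 16780/3657 = 2240*(-862771/2007714) - 16780/3657 = -966303520/1003857 - 16780/3657 = -394512965900/407900561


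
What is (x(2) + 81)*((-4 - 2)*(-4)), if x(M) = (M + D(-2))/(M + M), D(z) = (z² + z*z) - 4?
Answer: 1980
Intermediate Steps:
D(z) = -4 + 2*z² (D(z) = (z² + z²) - 4 = 2*z² - 4 = -4 + 2*z²)
x(M) = (4 + M)/(2*M) (x(M) = (M + (-4 + 2*(-2)²))/(M + M) = (M + (-4 + 2*4))/((2*M)) = (M + (-4 + 8))*(1/(2*M)) = (M + 4)*(1/(2*M)) = (4 + M)*(1/(2*M)) = (4 + M)/(2*M))
(x(2) + 81)*((-4 - 2)*(-4)) = ((½)*(4 + 2)/2 + 81)*((-4 - 2)*(-4)) = ((½)*(½)*6 + 81)*(-6*(-4)) = (3/2 + 81)*24 = (165/2)*24 = 1980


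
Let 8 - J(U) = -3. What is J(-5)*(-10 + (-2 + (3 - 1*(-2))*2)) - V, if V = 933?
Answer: -955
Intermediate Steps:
J(U) = 11 (J(U) = 8 - 1*(-3) = 8 + 3 = 11)
J(-5)*(-10 + (-2 + (3 - 1*(-2))*2)) - V = 11*(-10 + (-2 + (3 - 1*(-2))*2)) - 1*933 = 11*(-10 + (-2 + (3 + 2)*2)) - 933 = 11*(-10 + (-2 + 5*2)) - 933 = 11*(-10 + (-2 + 10)) - 933 = 11*(-10 + 8) - 933 = 11*(-2) - 933 = -22 - 933 = -955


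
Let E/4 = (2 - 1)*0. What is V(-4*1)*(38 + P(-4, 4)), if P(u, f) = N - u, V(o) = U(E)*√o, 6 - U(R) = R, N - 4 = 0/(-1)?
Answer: 552*I ≈ 552.0*I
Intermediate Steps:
N = 4 (N = 4 + 0/(-1) = 4 + 0*(-1) = 4 + 0 = 4)
E = 0 (E = 4*((2 - 1)*0) = 4*(1*0) = 4*0 = 0)
U(R) = 6 - R
V(o) = 6*√o (V(o) = (6 - 1*0)*√o = (6 + 0)*√o = 6*√o)
P(u, f) = 4 - u
V(-4*1)*(38 + P(-4, 4)) = (6*√(-4*1))*(38 + (4 - 1*(-4))) = (6*√(-4))*(38 + (4 + 4)) = (6*(2*I))*(38 + 8) = (12*I)*46 = 552*I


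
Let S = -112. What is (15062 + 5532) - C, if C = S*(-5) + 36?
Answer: 19998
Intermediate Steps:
C = 596 (C = -112*(-5) + 36 = 560 + 36 = 596)
(15062 + 5532) - C = (15062 + 5532) - 1*596 = 20594 - 596 = 19998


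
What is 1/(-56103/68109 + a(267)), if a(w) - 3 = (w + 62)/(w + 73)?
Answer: 7719020/24268007 ≈ 0.31807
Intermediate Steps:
a(w) = 3 + (62 + w)/(73 + w) (a(w) = 3 + (w + 62)/(w + 73) = 3 + (62 + w)/(73 + w))
1/(-56103/68109 + a(267)) = 1/(-56103/68109 + (281 + 4*267)/(73 + 267)) = 1/(-56103*1/68109 + (281 + 1068)/340) = 1/(-18701/22703 + (1/340)*1349) = 1/(-18701/22703 + 1349/340) = 1/(24268007/7719020) = 7719020/24268007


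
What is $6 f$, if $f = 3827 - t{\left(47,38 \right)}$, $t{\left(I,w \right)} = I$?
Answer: $22680$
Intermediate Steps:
$f = 3780$ ($f = 3827 - 47 = 3780$)
$6 f = 6 \cdot 3780 = 22680$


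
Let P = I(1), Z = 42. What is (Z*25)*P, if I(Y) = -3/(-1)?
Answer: 3150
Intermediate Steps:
I(Y) = 3 (I(Y) = -3*(-1) = 3)
P = 3
(Z*25)*P = (42*25)*3 = 1050*3 = 3150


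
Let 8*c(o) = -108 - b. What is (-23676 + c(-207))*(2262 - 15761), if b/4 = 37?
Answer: 320034292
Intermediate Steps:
b = 148 (b = 4*37 = 148)
c(o) = -32 (c(o) = (-108 - 1*148)/8 = (-108 - 148)/8 = (⅛)*(-256) = -32)
(-23676 + c(-207))*(2262 - 15761) = (-23676 - 32)*(2262 - 15761) = -23708*(-13499) = 320034292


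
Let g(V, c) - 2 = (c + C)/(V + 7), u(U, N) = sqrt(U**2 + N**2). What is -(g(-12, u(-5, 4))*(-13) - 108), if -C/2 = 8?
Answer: 878/5 - 13*sqrt(41)/5 ≈ 158.95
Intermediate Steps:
C = -16 (C = -2*8 = -16)
u(U, N) = sqrt(N**2 + U**2)
g(V, c) = 2 + (-16 + c)/(7 + V) (g(V, c) = 2 + (c - 16)/(V + 7) = 2 + (-16 + c)/(7 + V))
-(g(-12, u(-5, 4))*(-13) - 108) = -(((-2 + sqrt(4**2 + (-5)**2) + 2*(-12))/(7 - 12))*(-13) - 108) = -(((-2 + sqrt(16 + 25) - 24)/(-5))*(-13) - 108) = -(-(-2 + sqrt(41) - 24)/5*(-13) - 108) = -(-(-26 + sqrt(41))/5*(-13) - 108) = -((26/5 - sqrt(41)/5)*(-13) - 108) = -((-338/5 + 13*sqrt(41)/5) - 108) = -(-878/5 + 13*sqrt(41)/5) = 878/5 - 13*sqrt(41)/5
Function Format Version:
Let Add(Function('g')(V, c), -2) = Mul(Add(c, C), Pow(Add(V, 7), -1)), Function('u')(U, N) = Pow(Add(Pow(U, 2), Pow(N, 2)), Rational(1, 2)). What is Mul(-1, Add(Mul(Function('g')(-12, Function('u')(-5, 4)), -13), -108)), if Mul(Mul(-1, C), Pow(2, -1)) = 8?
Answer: Add(Rational(878, 5), Mul(Rational(-13, 5), Pow(41, Rational(1, 2)))) ≈ 158.95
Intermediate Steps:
C = -16 (C = Mul(-2, 8) = -16)
Function('u')(U, N) = Pow(Add(Pow(N, 2), Pow(U, 2)), Rational(1, 2))
Function('g')(V, c) = Add(2, Mul(Pow(Add(7, V), -1), Add(-16, c))) (Function('g')(V, c) = Add(2, Mul(Add(c, -16), Pow(Add(V, 7), -1))) = Add(2, Mul(Add(-16, c), Pow(Add(7, V), -1))) = Add(2, Mul(Pow(Add(7, V), -1), Add(-16, c))))
Mul(-1, Add(Mul(Function('g')(-12, Function('u')(-5, 4)), -13), -108)) = Mul(-1, Add(Mul(Mul(Pow(Add(7, -12), -1), Add(-2, Pow(Add(Pow(4, 2), Pow(-5, 2)), Rational(1, 2)), Mul(2, -12))), -13), -108)) = Mul(-1, Add(Mul(Mul(Pow(-5, -1), Add(-2, Pow(Add(16, 25), Rational(1, 2)), -24)), -13), -108)) = Mul(-1, Add(Mul(Mul(Rational(-1, 5), Add(-2, Pow(41, Rational(1, 2)), -24)), -13), -108)) = Mul(-1, Add(Mul(Mul(Rational(-1, 5), Add(-26, Pow(41, Rational(1, 2)))), -13), -108)) = Mul(-1, Add(Mul(Add(Rational(26, 5), Mul(Rational(-1, 5), Pow(41, Rational(1, 2)))), -13), -108)) = Mul(-1, Add(Add(Rational(-338, 5), Mul(Rational(13, 5), Pow(41, Rational(1, 2)))), -108)) = Mul(-1, Add(Rational(-878, 5), Mul(Rational(13, 5), Pow(41, Rational(1, 2))))) = Add(Rational(878, 5), Mul(Rational(-13, 5), Pow(41, Rational(1, 2))))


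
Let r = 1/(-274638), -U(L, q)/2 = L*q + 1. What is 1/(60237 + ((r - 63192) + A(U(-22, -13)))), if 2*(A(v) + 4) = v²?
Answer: 274638/44430661001 ≈ 6.1813e-6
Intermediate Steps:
U(L, q) = -2 - 2*L*q (U(L, q) = -2*(L*q + 1) = -2*(1 + L*q) = -2 - 2*L*q)
A(v) = -4 + v²/2
r = -1/274638 ≈ -3.6412e-6
1/(60237 + ((r - 63192) + A(U(-22, -13)))) = 1/(60237 + ((-1/274638 - 63192) + (-4 + (-2 - 2*(-22)*(-13))²/2))) = 1/(60237 + (-17354924497/274638 + (-4 + (-2 - 572)²/2))) = 1/(60237 + (-17354924497/274638 + (-4 + (½)*(-574)²))) = 1/(60237 + (-17354924497/274638 + (-4 + (½)*329476))) = 1/(60237 + (-17354924497/274638 + (-4 + 164738))) = 1/(60237 + (-17354924497/274638 + 164734)) = 1/(60237 + 27887291795/274638) = 1/(44430661001/274638) = 274638/44430661001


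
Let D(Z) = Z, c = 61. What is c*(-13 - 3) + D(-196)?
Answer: -1172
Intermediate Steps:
c*(-13 - 3) + D(-196) = 61*(-13 - 3) - 196 = 61*(-16) - 196 = -976 - 196 = -1172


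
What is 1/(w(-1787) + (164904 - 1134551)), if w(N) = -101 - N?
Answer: -1/967961 ≈ -1.0331e-6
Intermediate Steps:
1/(w(-1787) + (164904 - 1134551)) = 1/((-101 - 1*(-1787)) + (164904 - 1134551)) = 1/((-101 + 1787) - 969647) = 1/(1686 - 969647) = 1/(-967961) = -1/967961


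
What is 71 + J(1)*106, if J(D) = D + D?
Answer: 283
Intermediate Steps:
J(D) = 2*D
71 + J(1)*106 = 71 + (2*1)*106 = 71 + 2*106 = 71 + 212 = 283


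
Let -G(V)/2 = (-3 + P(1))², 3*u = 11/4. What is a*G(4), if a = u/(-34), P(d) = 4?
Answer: 11/204 ≈ 0.053922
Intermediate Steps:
u = 11/12 (u = (11/4)/3 = (11*(¼))/3 = (⅓)*(11/4) = 11/12 ≈ 0.91667)
a = -11/408 (a = (11/12)/(-34) = (11/12)*(-1/34) = -11/408 ≈ -0.026961)
G(V) = -2 (G(V) = -2*(-3 + 4)² = -2*1² = -2*1 = -2)
a*G(4) = -11/408*(-2) = 11/204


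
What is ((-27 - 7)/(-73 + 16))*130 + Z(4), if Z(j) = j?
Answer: 4648/57 ≈ 81.544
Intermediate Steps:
((-27 - 7)/(-73 + 16))*130 + Z(4) = ((-27 - 7)/(-73 + 16))*130 + 4 = -34/(-57)*130 + 4 = -34*(-1/57)*130 + 4 = (34/57)*130 + 4 = 4420/57 + 4 = 4648/57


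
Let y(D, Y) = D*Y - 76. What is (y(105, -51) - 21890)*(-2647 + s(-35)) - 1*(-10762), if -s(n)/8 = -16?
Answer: 68832361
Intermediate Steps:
s(n) = 128 (s(n) = -8*(-16) = 128)
y(D, Y) = -76 + D*Y
(y(105, -51) - 21890)*(-2647 + s(-35)) - 1*(-10762) = ((-76 + 105*(-51)) - 21890)*(-2647 + 128) - 1*(-10762) = ((-76 - 5355) - 21890)*(-2519) + 10762 = (-5431 - 21890)*(-2519) + 10762 = -27321*(-2519) + 10762 = 68821599 + 10762 = 68832361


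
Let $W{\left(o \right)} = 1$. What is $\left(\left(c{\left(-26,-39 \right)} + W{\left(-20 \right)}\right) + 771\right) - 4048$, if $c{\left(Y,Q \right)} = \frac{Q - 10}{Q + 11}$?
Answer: $- \frac{13097}{4} \approx -3274.3$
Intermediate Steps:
$c{\left(Y,Q \right)} = \frac{-10 + Q}{11 + Q}$
$\left(\left(c{\left(-26,-39 \right)} + W{\left(-20 \right)}\right) + 771\right) - 4048 = \left(\left(\frac{-10 - 39}{11 - 39} + 1\right) + 771\right) - 4048 = \left(\left(\frac{1}{-28} \left(-49\right) + 1\right) + 771\right) - 4048 = \left(\left(\left(- \frac{1}{28}\right) \left(-49\right) + 1\right) + 771\right) - 4048 = \left(\left(\frac{7}{4} + 1\right) + 771\right) - 4048 = \left(\frac{11}{4} + 771\right) - 4048 = \frac{3095}{4} - 4048 = - \frac{13097}{4}$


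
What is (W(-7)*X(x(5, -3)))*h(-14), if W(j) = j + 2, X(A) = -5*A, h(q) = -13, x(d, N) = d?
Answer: -1625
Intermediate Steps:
W(j) = 2 + j
(W(-7)*X(x(5, -3)))*h(-14) = ((2 - 7)*(-5*5))*(-13) = -5*(-25)*(-13) = 125*(-13) = -1625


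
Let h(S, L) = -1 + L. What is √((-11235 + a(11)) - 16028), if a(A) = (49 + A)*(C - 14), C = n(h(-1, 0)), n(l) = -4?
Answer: I*√28343 ≈ 168.35*I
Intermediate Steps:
C = -4
a(A) = -882 - 18*A (a(A) = (49 + A)*(-4 - 14) = (49 + A)*(-18) = -882 - 18*A)
√((-11235 + a(11)) - 16028) = √((-11235 + (-882 - 18*11)) - 16028) = √((-11235 + (-882 - 198)) - 16028) = √((-11235 - 1080) - 16028) = √(-12315 - 16028) = √(-28343) = I*√28343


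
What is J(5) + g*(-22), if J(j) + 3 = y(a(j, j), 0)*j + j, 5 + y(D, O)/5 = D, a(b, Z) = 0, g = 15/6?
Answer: -178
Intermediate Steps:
g = 5/2 (g = 15*(1/6) = 5/2 ≈ 2.5000)
y(D, O) = -25 + 5*D
J(j) = -3 - 24*j (J(j) = -3 + ((-25 + 5*0)*j + j) = -3 + ((-25 + 0)*j + j) = -3 + (-25*j + j) = -3 - 24*j)
J(5) + g*(-22) = (-3 - 24*5) + (5/2)*(-22) = (-3 - 120) - 55 = -123 - 55 = -178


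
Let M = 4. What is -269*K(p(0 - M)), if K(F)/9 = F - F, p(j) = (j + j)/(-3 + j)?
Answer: 0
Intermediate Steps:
p(j) = 2*j/(-3 + j) (p(j) = (2*j)/(-3 + j) = 2*j/(-3 + j))
K(F) = 0 (K(F) = 9*(F - F) = 9*0 = 0)
-269*K(p(0 - M)) = -269*0 = 0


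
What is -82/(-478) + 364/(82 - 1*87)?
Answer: -86791/1195 ≈ -72.628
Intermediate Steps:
-82/(-478) + 364/(82 - 1*87) = -82*(-1/478) + 364/(82 - 87) = 41/239 + 364/(-5) = 41/239 + 364*(-⅕) = 41/239 - 364/5 = -86791/1195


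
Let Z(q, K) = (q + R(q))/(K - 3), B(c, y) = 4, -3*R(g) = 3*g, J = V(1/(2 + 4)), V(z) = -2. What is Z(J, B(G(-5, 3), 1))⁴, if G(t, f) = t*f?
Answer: 0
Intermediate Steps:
G(t, f) = f*t
J = -2
R(g) = -g
Z(q, K) = 0 (Z(q, K) = (q - q)/(K - 3) = 0/(-3 + K) = 0)
Z(J, B(G(-5, 3), 1))⁴ = 0⁴ = 0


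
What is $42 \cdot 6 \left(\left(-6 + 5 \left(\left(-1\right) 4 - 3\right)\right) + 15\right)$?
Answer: $-6552$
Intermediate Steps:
$42 \cdot 6 \left(\left(-6 + 5 \left(\left(-1\right) 4 - 3\right)\right) + 15\right) = 252 \left(\left(-6 + 5 \left(-4 - 3\right)\right) + 15\right) = 252 \left(\left(-6 + 5 \left(-7\right)\right) + 15\right) = 252 \left(\left(-6 - 35\right) + 15\right) = 252 \left(-41 + 15\right) = 252 \left(-26\right) = -6552$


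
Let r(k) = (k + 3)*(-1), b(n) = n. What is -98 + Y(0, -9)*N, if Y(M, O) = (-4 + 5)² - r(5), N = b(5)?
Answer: -53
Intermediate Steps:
r(k) = -3 - k (r(k) = (3 + k)*(-1) = -3 - k)
N = 5
Y(M, O) = 9 (Y(M, O) = (-4 + 5)² - (-3 - 1*5) = 1² - (-3 - 5) = 1 - 1*(-8) = 1 + 8 = 9)
-98 + Y(0, -9)*N = -98 + 9*5 = -98 + 45 = -53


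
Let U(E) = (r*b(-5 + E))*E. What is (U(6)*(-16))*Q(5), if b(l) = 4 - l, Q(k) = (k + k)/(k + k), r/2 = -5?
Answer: 2880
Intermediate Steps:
r = -10 (r = 2*(-5) = -10)
Q(k) = 1 (Q(k) = (2*k)/((2*k)) = (2*k)*(1/(2*k)) = 1)
U(E) = E*(-90 + 10*E) (U(E) = (-10*(4 - (-5 + E)))*E = (-10*(4 + (5 - E)))*E = (-10*(9 - E))*E = (-90 + 10*E)*E = E*(-90 + 10*E))
(U(6)*(-16))*Q(5) = ((10*6*(-9 + 6))*(-16))*1 = ((10*6*(-3))*(-16))*1 = -180*(-16)*1 = 2880*1 = 2880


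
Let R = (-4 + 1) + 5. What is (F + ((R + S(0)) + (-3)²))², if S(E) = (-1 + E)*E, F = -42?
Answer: 961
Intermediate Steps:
R = 2 (R = -3 + 5 = 2)
S(E) = E*(-1 + E)
(F + ((R + S(0)) + (-3)²))² = (-42 + ((2 + 0*(-1 + 0)) + (-3)²))² = (-42 + ((2 + 0*(-1)) + 9))² = (-42 + ((2 + 0) + 9))² = (-42 + (2 + 9))² = (-42 + 11)² = (-31)² = 961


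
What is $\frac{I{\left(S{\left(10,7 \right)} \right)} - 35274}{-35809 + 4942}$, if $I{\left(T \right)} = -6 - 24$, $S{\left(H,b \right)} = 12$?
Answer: $\frac{11768}{10289} \approx 1.1437$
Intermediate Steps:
$I{\left(T \right)} = -30$ ($I{\left(T \right)} = -6 - 24 = -30$)
$\frac{I{\left(S{\left(10,7 \right)} \right)} - 35274}{-35809 + 4942} = \frac{-30 - 35274}{-35809 + 4942} = - \frac{35304}{-30867} = \left(-35304\right) \left(- \frac{1}{30867}\right) = \frac{11768}{10289}$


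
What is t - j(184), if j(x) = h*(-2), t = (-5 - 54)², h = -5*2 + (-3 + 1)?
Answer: 3457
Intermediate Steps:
h = -12 (h = -10 - 2 = -12)
t = 3481 (t = (-59)² = 3481)
j(x) = 24 (j(x) = -12*(-2) = 24)
t - j(184) = 3481 - 1*24 = 3481 - 24 = 3457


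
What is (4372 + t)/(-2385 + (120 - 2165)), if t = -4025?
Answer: -347/4430 ≈ -0.078330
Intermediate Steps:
(4372 + t)/(-2385 + (120 - 2165)) = (4372 - 4025)/(-2385 + (120 - 2165)) = 347/(-2385 - 2045) = 347/(-4430) = 347*(-1/4430) = -347/4430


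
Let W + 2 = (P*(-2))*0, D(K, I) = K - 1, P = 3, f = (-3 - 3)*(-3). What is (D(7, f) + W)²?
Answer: 16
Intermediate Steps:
f = 18 (f = -6*(-3) = 18)
D(K, I) = -1 + K
W = -2 (W = -2 + (3*(-2))*0 = -2 - 6*0 = -2 + 0 = -2)
(D(7, f) + W)² = ((-1 + 7) - 2)² = (6 - 2)² = 4² = 16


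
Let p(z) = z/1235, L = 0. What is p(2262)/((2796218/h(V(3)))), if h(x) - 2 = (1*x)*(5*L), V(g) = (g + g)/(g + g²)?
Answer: 174/132820355 ≈ 1.3100e-6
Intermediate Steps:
V(g) = 2*g/(g + g²) (V(g) = (2*g)/(g + g²) = 2*g/(g + g²))
h(x) = 2 (h(x) = 2 + (1*x)*(5*0) = 2 + x*0 = 2 + 0 = 2)
p(z) = z/1235 (p(z) = z*(1/1235) = z/1235)
p(2262)/((2796218/h(V(3)))) = ((1/1235)*2262)/((2796218/2)) = 174/(95*((2796218*(½)))) = (174/95)/1398109 = (174/95)*(1/1398109) = 174/132820355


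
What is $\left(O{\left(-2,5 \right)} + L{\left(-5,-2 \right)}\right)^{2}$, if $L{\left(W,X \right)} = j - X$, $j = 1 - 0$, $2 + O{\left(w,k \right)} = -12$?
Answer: $121$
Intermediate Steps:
$O{\left(w,k \right)} = -14$ ($O{\left(w,k \right)} = -2 - 12 = -14$)
$j = 1$ ($j = 1 + 0 = 1$)
$L{\left(W,X \right)} = 1 - X$
$\left(O{\left(-2,5 \right)} + L{\left(-5,-2 \right)}\right)^{2} = \left(-14 + \left(1 - -2\right)\right)^{2} = \left(-14 + \left(1 + 2\right)\right)^{2} = \left(-14 + 3\right)^{2} = \left(-11\right)^{2} = 121$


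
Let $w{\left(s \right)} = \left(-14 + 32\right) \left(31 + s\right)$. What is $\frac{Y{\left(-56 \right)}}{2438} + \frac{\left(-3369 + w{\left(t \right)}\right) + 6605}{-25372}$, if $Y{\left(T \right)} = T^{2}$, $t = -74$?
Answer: $\frac{18391059}{15464234} \approx 1.1893$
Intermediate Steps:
$w{\left(s \right)} = 558 + 18 s$ ($w{\left(s \right)} = 18 \left(31 + s\right) = 558 + 18 s$)
$\frac{Y{\left(-56 \right)}}{2438} + \frac{\left(-3369 + w{\left(t \right)}\right) + 6605}{-25372} = \frac{\left(-56\right)^{2}}{2438} + \frac{\left(-3369 + \left(558 + 18 \left(-74\right)\right)\right) + 6605}{-25372} = 3136 \cdot \frac{1}{2438} + \left(\left(-3369 + \left(558 - 1332\right)\right) + 6605\right) \left(- \frac{1}{25372}\right) = \frac{1568}{1219} + \left(\left(-3369 - 774\right) + 6605\right) \left(- \frac{1}{25372}\right) = \frac{1568}{1219} + \left(-4143 + 6605\right) \left(- \frac{1}{25372}\right) = \frac{1568}{1219} + 2462 \left(- \frac{1}{25372}\right) = \frac{1568}{1219} - \frac{1231}{12686} = \frac{18391059}{15464234}$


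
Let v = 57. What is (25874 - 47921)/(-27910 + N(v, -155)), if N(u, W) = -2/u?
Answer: 1256679/1590872 ≈ 0.78993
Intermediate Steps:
(25874 - 47921)/(-27910 + N(v, -155)) = (25874 - 47921)/(-27910 - 2/57) = -22047/(-27910 - 2*1/57) = -22047/(-27910 - 2/57) = -22047/(-1590872/57) = -22047*(-57/1590872) = 1256679/1590872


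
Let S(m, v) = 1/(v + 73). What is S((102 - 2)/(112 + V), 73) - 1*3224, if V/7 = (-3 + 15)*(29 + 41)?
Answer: -470703/146 ≈ -3224.0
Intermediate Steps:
V = 5880 (V = 7*((-3 + 15)*(29 + 41)) = 7*(12*70) = 7*840 = 5880)
S(m, v) = 1/(73 + v)
S((102 - 2)/(112 + V), 73) - 1*3224 = 1/(73 + 73) - 1*3224 = 1/146 - 3224 = -470703/146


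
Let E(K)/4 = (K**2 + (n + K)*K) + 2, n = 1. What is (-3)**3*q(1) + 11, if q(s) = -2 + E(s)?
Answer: -475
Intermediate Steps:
E(K) = 8 + 4*K**2 + 4*K*(1 + K) (E(K) = 4*((K**2 + (1 + K)*K) + 2) = 4*((K**2 + K*(1 + K)) + 2) = 4*(2 + K**2 + K*(1 + K)) = 8 + 4*K**2 + 4*K*(1 + K))
q(s) = 6 + 4*s + 8*s**2 (q(s) = -2 + (8 + 4*s + 8*s**2) = 6 + 4*s + 8*s**2)
(-3)**3*q(1) + 11 = (-3)**3*(6 + 4*1 + 8*1**2) + 11 = -27*(6 + 4 + 8*1) + 11 = -27*(6 + 4 + 8) + 11 = -27*18 + 11 = -486 + 11 = -475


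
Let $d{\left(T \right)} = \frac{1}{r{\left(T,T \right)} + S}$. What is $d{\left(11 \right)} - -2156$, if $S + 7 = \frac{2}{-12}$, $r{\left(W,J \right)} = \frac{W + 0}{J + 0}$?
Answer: $\frac{79766}{37} \approx 2155.8$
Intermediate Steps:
$r{\left(W,J \right)} = \frac{W}{J}$
$S = - \frac{43}{6}$ ($S = -7 + \frac{2}{-12} = -7 + 2 \left(- \frac{1}{12}\right) = -7 - \frac{1}{6} = - \frac{43}{6} \approx -7.1667$)
$d{\left(T \right)} = - \frac{6}{37}$ ($d{\left(T \right)} = \frac{1}{\frac{T}{T} - \frac{43}{6}} = \frac{1}{1 - \frac{43}{6}} = \frac{1}{- \frac{37}{6}} = - \frac{6}{37}$)
$d{\left(11 \right)} - -2156 = - \frac{6}{37} - -2156 = - \frac{6}{37} + 2156 = \frac{79766}{37}$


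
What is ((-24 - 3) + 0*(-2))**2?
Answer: 729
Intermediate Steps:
((-24 - 3) + 0*(-2))**2 = (-27 + 0)**2 = (-27)**2 = 729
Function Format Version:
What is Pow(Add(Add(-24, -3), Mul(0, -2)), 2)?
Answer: 729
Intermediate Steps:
Pow(Add(Add(-24, -3), Mul(0, -2)), 2) = Pow(Add(-27, 0), 2) = Pow(-27, 2) = 729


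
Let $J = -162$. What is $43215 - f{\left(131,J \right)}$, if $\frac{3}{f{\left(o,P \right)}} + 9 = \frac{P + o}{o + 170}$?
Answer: $\frac{118410003}{2740} \approx 43215.0$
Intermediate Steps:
$f{\left(o,P \right)} = \frac{3}{-9 + \frac{P + o}{170 + o}}$ ($f{\left(o,P \right)} = \frac{3}{-9 + \frac{P + o}{o + 170}} = \frac{3}{-9 + \frac{P + o}{170 + o}}$)
$43215 - f{\left(131,J \right)} = 43215 - \frac{3 \left(-170 - 131\right)}{1530 - -162 + 8 \cdot 131} = 43215 - \frac{3 \left(-170 - 131\right)}{1530 + 162 + 1048} = 43215 - 3 \cdot \frac{1}{2740} \left(-301\right) = 43215 - - \frac{903}{2740} = 43215 + \frac{903}{2740} = \frac{118410003}{2740}$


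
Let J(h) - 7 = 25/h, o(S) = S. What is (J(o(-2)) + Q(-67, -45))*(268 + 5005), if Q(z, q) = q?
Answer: -532573/2 ≈ -2.6629e+5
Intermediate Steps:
J(h) = 7 + 25/h
(J(o(-2)) + Q(-67, -45))*(268 + 5005) = ((7 + 25/(-2)) - 45)*(268 + 5005) = ((7 + 25*(-1/2)) - 45)*5273 = ((7 - 25/2) - 45)*5273 = (-11/2 - 45)*5273 = -101/2*5273 = -532573/2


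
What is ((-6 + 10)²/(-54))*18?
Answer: -16/3 ≈ -5.3333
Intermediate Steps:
((-6 + 10)²/(-54))*18 = (4²*(-1/54))*18 = (16*(-1/54))*18 = -8/27*18 = -16/3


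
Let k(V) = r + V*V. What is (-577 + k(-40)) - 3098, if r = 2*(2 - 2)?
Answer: -2075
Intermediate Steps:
r = 0 (r = 2*0 = 0)
k(V) = V² (k(V) = 0 + V*V = 0 + V² = V²)
(-577 + k(-40)) - 3098 = (-577 + (-40)²) - 3098 = (-577 + 1600) - 3098 = 1023 - 3098 = -2075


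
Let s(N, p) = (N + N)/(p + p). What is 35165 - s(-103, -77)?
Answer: 2707602/77 ≈ 35164.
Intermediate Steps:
s(N, p) = N/p (s(N, p) = (2*N)/((2*p)) = (2*N)*(1/(2*p)) = N/p)
35165 - s(-103, -77) = 35165 - (-103)/(-77) = 35165 - (-103)*(-1)/77 = 35165 - 1*103/77 = 35165 - 103/77 = 2707602/77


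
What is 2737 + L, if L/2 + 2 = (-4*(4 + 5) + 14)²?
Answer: 3701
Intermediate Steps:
L = 964 (L = -4 + 2*(-4*(4 + 5) + 14)² = -4 + 2*(-4*9 + 14)² = -4 + 2*(-36 + 14)² = -4 + 2*(-22)² = -4 + 2*484 = -4 + 968 = 964)
2737 + L = 2737 + 964 = 3701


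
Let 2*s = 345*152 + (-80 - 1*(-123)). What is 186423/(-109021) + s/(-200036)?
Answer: -80304371599/43616249512 ≈ -1.8412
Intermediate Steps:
s = 52483/2 (s = (345*152 + (-80 - 1*(-123)))/2 = (52440 + (-80 + 123))/2 = (52440 + 43)/2 = (½)*52483 = 52483/2 ≈ 26242.)
186423/(-109021) + s/(-200036) = 186423/(-109021) + (52483/2)/(-200036) = 186423*(-1/109021) + (52483/2)*(-1/200036) = -186423/109021 - 52483/400072 = -80304371599/43616249512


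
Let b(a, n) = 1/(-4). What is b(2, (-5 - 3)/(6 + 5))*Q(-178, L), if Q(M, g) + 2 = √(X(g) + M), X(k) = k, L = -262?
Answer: ½ - I*√110/2 ≈ 0.5 - 5.244*I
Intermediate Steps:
b(a, n) = -¼
Q(M, g) = -2 + √(M + g) (Q(M, g) = -2 + √(g + M) = -2 + √(M + g))
b(2, (-5 - 3)/(6 + 5))*Q(-178, L) = -(-2 + √(-178 - 262))/4 = -(-2 + √(-440))/4 = -(-2 + 2*I*√110)/4 = ½ - I*√110/2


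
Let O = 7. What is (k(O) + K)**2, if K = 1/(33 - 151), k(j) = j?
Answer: 680625/13924 ≈ 48.881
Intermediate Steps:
K = -1/118 (K = 1/(-118) = -1/118 ≈ -0.0084746)
(k(O) + K)**2 = (7 - 1/118)**2 = (825/118)**2 = 680625/13924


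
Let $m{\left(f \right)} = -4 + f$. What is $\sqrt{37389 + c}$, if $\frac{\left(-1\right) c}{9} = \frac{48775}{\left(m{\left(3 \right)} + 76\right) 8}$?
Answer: $\frac{\sqrt{586518}}{4} \approx 191.46$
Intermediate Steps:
$c = - \frac{5853}{8}$ ($c = - 9 \frac{48775}{\left(\left(-4 + 3\right) + 76\right) 8} = - 9 \frac{48775}{\left(-1 + 76\right) 8} = - 9 \frac{48775}{75 \cdot 8} = - 9 \cdot \frac{48775}{600} = - 9 \cdot 48775 \cdot \frac{1}{600} = \left(-9\right) \frac{1951}{24} = - \frac{5853}{8} \approx -731.63$)
$\sqrt{37389 + c} = \sqrt{37389 - \frac{5853}{8}} = \sqrt{\frac{293259}{8}} = \frac{\sqrt{586518}}{4}$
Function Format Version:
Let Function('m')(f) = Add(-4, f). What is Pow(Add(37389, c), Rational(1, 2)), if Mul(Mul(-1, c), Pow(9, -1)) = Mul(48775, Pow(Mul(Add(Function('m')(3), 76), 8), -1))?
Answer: Mul(Rational(1, 4), Pow(586518, Rational(1, 2))) ≈ 191.46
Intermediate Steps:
c = Rational(-5853, 8) (c = Mul(-9, Mul(48775, Pow(Mul(Add(Add(-4, 3), 76), 8), -1))) = Mul(-9, Mul(48775, Pow(Mul(Add(-1, 76), 8), -1))) = Mul(-9, Mul(48775, Pow(Mul(75, 8), -1))) = Mul(-9, Mul(48775, Pow(600, -1))) = Mul(-9, Mul(48775, Rational(1, 600))) = Mul(-9, Rational(1951, 24)) = Rational(-5853, 8) ≈ -731.63)
Pow(Add(37389, c), Rational(1, 2)) = Pow(Add(37389, Rational(-5853, 8)), Rational(1, 2)) = Pow(Rational(293259, 8), Rational(1, 2)) = Mul(Rational(1, 4), Pow(586518, Rational(1, 2)))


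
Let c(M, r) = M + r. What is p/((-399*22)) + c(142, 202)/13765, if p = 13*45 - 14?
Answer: -4840183/120829170 ≈ -0.040058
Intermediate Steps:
p = 571 (p = 585 - 14 = 571)
p/((-399*22)) + c(142, 202)/13765 = 571/((-399*22)) + (142 + 202)/13765 = 571/(-8778) + 344*(1/13765) = 571*(-1/8778) + 344/13765 = -571/8778 + 344/13765 = -4840183/120829170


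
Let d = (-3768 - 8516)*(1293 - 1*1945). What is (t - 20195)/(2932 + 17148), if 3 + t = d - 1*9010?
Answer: 199499/502 ≈ 397.41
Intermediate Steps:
d = 8009168 (d = -12284*(1293 - 1945) = -12284*(-652) = 8009168)
t = 8000155 (t = -3 + (8009168 - 1*9010) = -3 + (8009168 - 9010) = -3 + 8000158 = 8000155)
(t - 20195)/(2932 + 17148) = (8000155 - 20195)/(2932 + 17148) = 7979960/20080 = 7979960*(1/20080) = 199499/502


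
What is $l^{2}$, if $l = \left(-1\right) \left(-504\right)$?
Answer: $254016$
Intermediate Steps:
$l = 504$
$l^{2} = 504^{2} = 254016$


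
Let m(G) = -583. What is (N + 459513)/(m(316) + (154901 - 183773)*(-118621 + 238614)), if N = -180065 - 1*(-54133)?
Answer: -333581/3464438479 ≈ -9.6287e-5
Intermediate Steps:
N = -125932 (N = -180065 + 54133 = -125932)
(N + 459513)/(m(316) + (154901 - 183773)*(-118621 + 238614)) = (-125932 + 459513)/(-583 + (154901 - 183773)*(-118621 + 238614)) = 333581/(-583 - 28872*119993) = 333581/(-583 - 3464437896) = 333581/(-3464438479) = 333581*(-1/3464438479) = -333581/3464438479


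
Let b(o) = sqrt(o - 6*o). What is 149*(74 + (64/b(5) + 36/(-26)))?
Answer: 140656/13 - 9536*I/5 ≈ 10820.0 - 1907.2*I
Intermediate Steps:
b(o) = sqrt(5)*sqrt(-o) (b(o) = sqrt(-5*o) = sqrt(5)*sqrt(-o))
149*(74 + (64/b(5) + 36/(-26))) = 149*(74 + (64/((sqrt(5)*sqrt(-1*5))) + 36/(-26))) = 149*(74 + (64/((sqrt(5)*sqrt(-5))) + 36*(-1/26))) = 149*(74 + (64/((sqrt(5)*(I*sqrt(5)))) - 18/13)) = 149*(74 + (64/((5*I)) - 18/13)) = 149*(74 + (64*(-I/5) - 18/13)) = 149*(74 + (-64*I/5 - 18/13)) = 149*(74 + (-18/13 - 64*I/5)) = 149*(944/13 - 64*I/5) = 140656/13 - 9536*I/5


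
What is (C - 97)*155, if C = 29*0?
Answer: -15035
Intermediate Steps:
C = 0
(C - 97)*155 = (0 - 97)*155 = -97*155 = -15035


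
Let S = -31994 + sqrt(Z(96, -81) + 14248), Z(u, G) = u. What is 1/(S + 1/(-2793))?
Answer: -249580365699/7984962414154993 - 15601698*sqrt(3586)/7984962414154993 ≈ -3.1373e-5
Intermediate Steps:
S = -31994 + 2*sqrt(3586) (S = -31994 + sqrt(96 + 14248) = -31994 + sqrt(14344) = -31994 + 2*sqrt(3586) ≈ -31874.)
1/(S + 1/(-2793)) = 1/((-31994 + 2*sqrt(3586)) + 1/(-2793)) = 1/((-31994 + 2*sqrt(3586)) - 1/2793) = 1/(-89359243/2793 + 2*sqrt(3586))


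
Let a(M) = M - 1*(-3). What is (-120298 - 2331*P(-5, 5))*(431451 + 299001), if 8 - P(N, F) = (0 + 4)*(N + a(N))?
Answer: -149168524728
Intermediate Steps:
a(M) = 3 + M (a(M) = M + 3 = 3 + M)
P(N, F) = -4 - 8*N (P(N, F) = 8 - (0 + 4)*(N + (3 + N)) = 8 - 4*(3 + 2*N) = 8 - (12 + 8*N) = 8 + (-12 - 8*N) = -4 - 8*N)
(-120298 - 2331*P(-5, 5))*(431451 + 299001) = (-120298 - 2331*(-4 - 8*(-5)))*(431451 + 299001) = (-120298 - 2331*(-4 + 40))*730452 = (-120298 - 2331*36)*730452 = (-120298 - 83916)*730452 = -204214*730452 = -149168524728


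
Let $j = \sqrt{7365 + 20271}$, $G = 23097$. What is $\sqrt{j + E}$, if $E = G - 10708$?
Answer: $\sqrt{12389 + 14 \sqrt{141}} \approx 112.05$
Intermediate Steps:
$E = 12389$ ($E = 23097 - 10708 = 12389$)
$j = 14 \sqrt{141}$ ($j = \sqrt{27636} = 14 \sqrt{141} \approx 166.24$)
$\sqrt{j + E} = \sqrt{14 \sqrt{141} + 12389} = \sqrt{12389 + 14 \sqrt{141}}$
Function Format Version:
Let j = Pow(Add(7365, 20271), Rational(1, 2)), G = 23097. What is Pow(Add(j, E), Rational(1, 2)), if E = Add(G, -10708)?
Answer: Pow(Add(12389, Mul(14, Pow(141, Rational(1, 2)))), Rational(1, 2)) ≈ 112.05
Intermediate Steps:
E = 12389 (E = Add(23097, -10708) = 12389)
j = Mul(14, Pow(141, Rational(1, 2))) (j = Pow(27636, Rational(1, 2)) = Mul(14, Pow(141, Rational(1, 2))) ≈ 166.24)
Pow(Add(j, E), Rational(1, 2)) = Pow(Add(Mul(14, Pow(141, Rational(1, 2))), 12389), Rational(1, 2)) = Pow(Add(12389, Mul(14, Pow(141, Rational(1, 2)))), Rational(1, 2))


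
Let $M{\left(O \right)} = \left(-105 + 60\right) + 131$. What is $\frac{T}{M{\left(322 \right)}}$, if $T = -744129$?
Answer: $- \frac{744129}{86} \approx -8652.7$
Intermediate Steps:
$M{\left(O \right)} = 86$ ($M{\left(O \right)} = -45 + 131 = 86$)
$\frac{T}{M{\left(322 \right)}} = - \frac{744129}{86}$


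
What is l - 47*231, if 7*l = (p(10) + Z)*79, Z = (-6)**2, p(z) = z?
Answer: -72365/7 ≈ -10338.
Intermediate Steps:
Z = 36
l = 3634/7 (l = ((10 + 36)*79)/7 = (46*79)/7 = (1/7)*3634 = 3634/7 ≈ 519.14)
l - 47*231 = 3634/7 - 47*231 = 3634/7 - 10857 = -72365/7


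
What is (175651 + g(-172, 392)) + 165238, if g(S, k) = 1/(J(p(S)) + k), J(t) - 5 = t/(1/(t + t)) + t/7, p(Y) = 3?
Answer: 991305219/2908 ≈ 3.4089e+5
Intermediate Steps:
J(t) = 5 + 2*t² + t/7 (J(t) = 5 + (t/(1/(t + t)) + t/7) = 5 + (t/(1/(2*t)) + t*(⅐)) = 5 + (t/((1/(2*t))) + t/7) = 5 + (t*(2*t) + t/7) = 5 + (2*t² + t/7) = 5 + 2*t² + t/7)
g(S, k) = 1/(164/7 + k) (g(S, k) = 1/((5 + 2*3² + (⅐)*3) + k) = 1/((5 + 2*9 + 3/7) + k) = 1/((5 + 18 + 3/7) + k) = 1/(164/7 + k))
(175651 + g(-172, 392)) + 165238 = (175651 + 7/(164 + 7*392)) + 165238 = (175651 + 7/(164 + 2744)) + 165238 = (175651 + 7/2908) + 165238 = 510793115/2908 + 165238 = 991305219/2908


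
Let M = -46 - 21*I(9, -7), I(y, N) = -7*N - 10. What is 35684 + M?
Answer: 34819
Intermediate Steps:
I(y, N) = -10 - 7*N
M = -865 (M = -46 - 21*(-10 - 7*(-7)) = -46 - 21*(-10 + 49) = -46 - 21*39 = -46 - 819 = -865)
35684 + M = 35684 - 865 = 34819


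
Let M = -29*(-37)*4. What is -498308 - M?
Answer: -502600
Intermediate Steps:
M = 4292 (M = 1073*4 = 4292)
-498308 - M = -498308 - 1*4292 = -498308 - 4292 = -502600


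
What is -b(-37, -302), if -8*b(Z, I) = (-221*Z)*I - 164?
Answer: -1234809/4 ≈ -3.0870e+5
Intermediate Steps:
b(Z, I) = 41/2 + 221*I*Z/8 (b(Z, I) = -((-221*Z)*I - 164)/8 = -(-221*I*Z - 164)/8 = -(-164 - 221*I*Z)/8 = 41/2 + 221*I*Z/8)
-b(-37, -302) = -(41/2 + (221/8)*(-302)*(-37)) = -(41/2 + 1234727/4) = -1*1234809/4 = -1234809/4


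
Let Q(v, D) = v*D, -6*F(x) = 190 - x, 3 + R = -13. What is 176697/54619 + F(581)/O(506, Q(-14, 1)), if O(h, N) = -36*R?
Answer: 632020861/188763264 ≈ 3.3482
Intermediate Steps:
R = -16 (R = -3 - 13 = -16)
F(x) = -95/3 + x/6 (F(x) = -(190 - x)/6 = -95/3 + x/6)
Q(v, D) = D*v
O(h, N) = 576 (O(h, N) = -36*(-16) = 576)
176697/54619 + F(581)/O(506, Q(-14, 1)) = 176697/54619 + (-95/3 + (⅙)*581)/576 = 176697*(1/54619) + (-95/3 + 581/6)*(1/576) = 176697/54619 + (391/6)*(1/576) = 176697/54619 + 391/3456 = 632020861/188763264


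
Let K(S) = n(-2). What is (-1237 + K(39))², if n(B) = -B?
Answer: 1525225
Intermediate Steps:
K(S) = 2 (K(S) = -1*(-2) = 2)
(-1237 + K(39))² = (-1237 + 2)² = (-1235)² = 1525225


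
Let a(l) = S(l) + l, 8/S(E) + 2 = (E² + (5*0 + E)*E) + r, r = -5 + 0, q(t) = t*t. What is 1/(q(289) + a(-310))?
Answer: 192193/15992571731 ≈ 1.2018e-5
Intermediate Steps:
q(t) = t²
r = -5
S(E) = 8/(-7 + 2*E²) (S(E) = 8/(-2 + ((E² + (5*0 + E)*E) - 5)) = 8/(-2 + ((E² + (0 + E)*E) - 5)) = 8/(-2 + ((E² + E*E) - 5)) = 8/(-2 + ((E² + E²) - 5)) = 8/(-2 + (2*E² - 5)) = 8/(-2 + (-5 + 2*E²)) = 8/(-7 + 2*E²))
a(l) = l + 8/(-7 + 2*l²) (a(l) = 8/(-7 + 2*l²) + l = l + 8/(-7 + 2*l²))
1/(q(289) + a(-310)) = 1/(289² + (-310 + 8/(-7 + 2*(-310)²))) = 1/(83521 + (-310 + 8/(-7 + 2*96100))) = 1/(83521 + (-310 + 8/(-7 + 192200))) = 1/(83521 + (-310 + 8/192193)) = 1/(83521 - 59579822/192193) = 1/(15992571731/192193) = 192193/15992571731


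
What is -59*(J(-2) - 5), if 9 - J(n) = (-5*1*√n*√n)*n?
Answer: -1416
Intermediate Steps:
J(n) = 9 + 5*n² (J(n) = 9 - (-5*1*√n*√n)*n = 9 - (-5*√n*√n)*n = 9 - (-5*n)*n = 9 - (-5)*n² = 9 + 5*n²)
-59*(J(-2) - 5) = -59*((9 + 5*(-2)²) - 5) = -59*((9 + 5*4) - 5) = -59*((9 + 20) - 5) = -59*(29 - 5) = -59*24 = -1416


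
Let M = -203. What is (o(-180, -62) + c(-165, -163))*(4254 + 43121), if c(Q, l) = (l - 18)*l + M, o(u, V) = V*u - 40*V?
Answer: 2034282500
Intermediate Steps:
o(u, V) = -40*V + V*u
c(Q, l) = -203 + l*(-18 + l) (c(Q, l) = (l - 18)*l - 203 = (-18 + l)*l - 203 = l*(-18 + l) - 203 = -203 + l*(-18 + l))
(o(-180, -62) + c(-165, -163))*(4254 + 43121) = (-62*(-40 - 180) + (-203 + (-163)² - 18*(-163)))*(4254 + 43121) = (-62*(-220) + (-203 + 26569 + 2934))*47375 = (13640 + 29300)*47375 = 42940*47375 = 2034282500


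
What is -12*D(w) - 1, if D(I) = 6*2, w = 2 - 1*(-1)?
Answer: -145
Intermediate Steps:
w = 3 (w = 2 + 1 = 3)
D(I) = 12
-12*D(w) - 1 = -12*12 - 1 = -144 - 1 = -145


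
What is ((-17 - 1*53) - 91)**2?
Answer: 25921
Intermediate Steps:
((-17 - 1*53) - 91)**2 = ((-17 - 53) - 91)**2 = (-70 - 91)**2 = (-161)**2 = 25921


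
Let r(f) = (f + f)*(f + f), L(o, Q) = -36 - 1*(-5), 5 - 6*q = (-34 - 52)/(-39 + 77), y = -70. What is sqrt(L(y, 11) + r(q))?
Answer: 55*I*sqrt(3)/19 ≈ 5.0138*I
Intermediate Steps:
q = 23/19 (q = 5/6 - (-34 - 52)/(6*(-39 + 77)) = 5/6 - (-43)/(3*38) = 5/6 - 1/6*(-43/19) = 5/6 + 43/114 = 23/19 ≈ 1.2105)
L(o, Q) = -31 (L(o, Q) = -36 + 5 = -31)
r(f) = 4*f**2 (r(f) = (2*f)*(2*f) = 4*f**2)
sqrt(L(y, 11) + r(q)) = sqrt(-31 + 4*(23/19)**2) = sqrt(-31 + 4*(529/361)) = sqrt(-31 + 2116/361) = sqrt(-9075/361) = 55*I*sqrt(3)/19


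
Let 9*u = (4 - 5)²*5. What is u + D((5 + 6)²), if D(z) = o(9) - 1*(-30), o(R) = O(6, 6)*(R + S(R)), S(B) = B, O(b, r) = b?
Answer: 1247/9 ≈ 138.56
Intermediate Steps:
o(R) = 12*R (o(R) = 6*(R + R) = 6*(2*R) = 12*R)
D(z) = 138 (D(z) = 12*9 - 1*(-30) = 108 + 30 = 138)
u = 5/9 (u = ((4 - 5)²*5)/9 = ((-1)²*5)/9 = (1*5)/9 = (⅑)*5 = 5/9 ≈ 0.55556)
u + D((5 + 6)²) = 5/9 + 138 = 1247/9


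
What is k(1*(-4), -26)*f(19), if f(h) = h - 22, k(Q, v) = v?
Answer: 78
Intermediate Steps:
f(h) = -22 + h
k(1*(-4), -26)*f(19) = -26*(-22 + 19) = -26*(-3) = 78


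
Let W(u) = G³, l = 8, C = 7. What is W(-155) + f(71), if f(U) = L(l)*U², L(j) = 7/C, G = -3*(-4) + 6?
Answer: 10873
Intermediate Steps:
G = 18 (G = 12 + 6 = 18)
L(j) = 1 (L(j) = 7/7 = 7*(⅐) = 1)
f(U) = U² (f(U) = 1*U² = U²)
W(u) = 5832 (W(u) = 18³ = 5832)
W(-155) + f(71) = 5832 + 71² = 5832 + 5041 = 10873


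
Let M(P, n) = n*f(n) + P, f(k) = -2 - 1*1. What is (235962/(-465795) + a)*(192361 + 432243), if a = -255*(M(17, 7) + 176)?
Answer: -1417851403544872/51755 ≈ -2.7395e+10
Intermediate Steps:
f(k) = -3 (f(k) = -2 - 1 = -3)
M(P, n) = P - 3*n (M(P, n) = n*(-3) + P = -3*n + P = P - 3*n)
a = -43860 (a = -255*((17 - 3*7) + 176) = -255*((17 - 21) + 176) = -255*(-4 + 176) = -255*172 = -43860)
(235962/(-465795) + a)*(192361 + 432243) = (235962/(-465795) - 43860)*(192361 + 432243) = (235962*(-1/465795) - 43860)*624604 = (-26218/51755 - 43860)*624604 = -2270000518/51755*624604 = -1417851403544872/51755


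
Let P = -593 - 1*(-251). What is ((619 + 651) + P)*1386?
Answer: 1286208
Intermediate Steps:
P = -342 (P = -593 + 251 = -342)
((619 + 651) + P)*1386 = ((619 + 651) - 342)*1386 = (1270 - 342)*1386 = 928*1386 = 1286208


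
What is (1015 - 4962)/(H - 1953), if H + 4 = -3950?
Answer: 3947/5907 ≈ 0.66819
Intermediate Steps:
H = -3954 (H = -4 - 3950 = -3954)
(1015 - 4962)/(H - 1953) = (1015 - 4962)/(-3954 - 1953) = -3947/(-5907) = -3947*(-1/5907) = 3947/5907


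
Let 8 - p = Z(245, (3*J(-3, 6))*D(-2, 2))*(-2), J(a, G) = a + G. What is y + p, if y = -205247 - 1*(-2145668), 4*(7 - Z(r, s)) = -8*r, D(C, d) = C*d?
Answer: 1941423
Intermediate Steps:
J(a, G) = G + a
Z(r, s) = 7 + 2*r (Z(r, s) = 7 - (-2)*r = 7 + 2*r)
y = 1940421 (y = -205247 + 2145668 = 1940421)
p = 1002 (p = 8 - (7 + 2*245)*(-2) = 8 - (7 + 490)*(-2) = 8 - 497*(-2) = 8 - 1*(-994) = 8 + 994 = 1002)
y + p = 1940421 + 1002 = 1941423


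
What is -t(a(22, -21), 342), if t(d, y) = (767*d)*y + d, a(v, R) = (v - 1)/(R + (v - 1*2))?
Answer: 5508615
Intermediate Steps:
a(v, R) = (-1 + v)/(-2 + R + v) (a(v, R) = (-1 + v)/(R + (v - 2)) = (-1 + v)/(R + (-2 + v)) = (-1 + v)/(-2 + R + v))
t(d, y) = d + 767*d*y (t(d, y) = 767*d*y + d = d + 767*d*y)
-t(a(22, -21), 342) = -(-1 + 22)/(-2 - 21 + 22)*(1 + 767*342) = -21/(-1)*(1 + 262314) = -(-1*21)*262315 = -(-21)*262315 = -1*(-5508615) = 5508615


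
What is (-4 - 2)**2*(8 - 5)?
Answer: 108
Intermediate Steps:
(-4 - 2)**2*(8 - 5) = (-6)**2*3 = 36*3 = 108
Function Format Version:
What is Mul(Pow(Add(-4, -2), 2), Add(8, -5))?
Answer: 108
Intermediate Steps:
Mul(Pow(Add(-4, -2), 2), Add(8, -5)) = Mul(Pow(-6, 2), 3) = Mul(36, 3) = 108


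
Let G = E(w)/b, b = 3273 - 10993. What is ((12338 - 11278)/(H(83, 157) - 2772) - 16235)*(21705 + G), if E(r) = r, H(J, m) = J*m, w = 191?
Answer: -5581631358783249/15839896 ≈ -3.5238e+8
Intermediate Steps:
b = -7720
G = -191/7720 (G = 191/(-7720) = 191*(-1/7720) = -191/7720 ≈ -0.024741)
((12338 - 11278)/(H(83, 157) - 2772) - 16235)*(21705 + G) = ((12338 - 11278)/(83*157 - 2772) - 16235)*(21705 - 191/7720) = (1060/(13031 - 2772) - 16235)*(167562409/7720) = (1060/10259 - 16235)*(167562409/7720) = -166553805/10259*167562409/7720 = -5581631358783249/15839896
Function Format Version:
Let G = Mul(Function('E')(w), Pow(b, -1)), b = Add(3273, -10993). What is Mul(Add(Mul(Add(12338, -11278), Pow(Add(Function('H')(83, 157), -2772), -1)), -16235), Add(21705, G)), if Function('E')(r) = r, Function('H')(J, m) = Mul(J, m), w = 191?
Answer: Rational(-5581631358783249, 15839896) ≈ -3.5238e+8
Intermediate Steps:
b = -7720
G = Rational(-191, 7720) (G = Mul(191, Pow(-7720, -1)) = Mul(191, Rational(-1, 7720)) = Rational(-191, 7720) ≈ -0.024741)
Mul(Add(Mul(Add(12338, -11278), Pow(Add(Function('H')(83, 157), -2772), -1)), -16235), Add(21705, G)) = Mul(Add(Mul(Add(12338, -11278), Pow(Add(Mul(83, 157), -2772), -1)), -16235), Add(21705, Rational(-191, 7720))) = Mul(Add(Mul(1060, Pow(Add(13031, -2772), -1)), -16235), Rational(167562409, 7720)) = Mul(Add(Mul(1060, Pow(10259, -1)), -16235), Rational(167562409, 7720)) = Mul(Add(Mul(1060, Rational(1, 10259)), -16235), Rational(167562409, 7720)) = Mul(Add(Rational(1060, 10259), -16235), Rational(167562409, 7720)) = Mul(Rational(-166553805, 10259), Rational(167562409, 7720)) = Rational(-5581631358783249, 15839896)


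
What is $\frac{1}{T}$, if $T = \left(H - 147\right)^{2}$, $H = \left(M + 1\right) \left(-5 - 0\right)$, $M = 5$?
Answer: $\frac{1}{31329} \approx 3.1919 \cdot 10^{-5}$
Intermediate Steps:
$H = -30$ ($H = \left(5 + 1\right) \left(-5 - 0\right) = 6 \left(-5 + 0\right) = 6 \left(-5\right) = -30$)
$T = 31329$ ($T = \left(-30 - 147\right)^{2} = \left(-177\right)^{2} = 31329$)
$\frac{1}{T} = \frac{1}{31329}$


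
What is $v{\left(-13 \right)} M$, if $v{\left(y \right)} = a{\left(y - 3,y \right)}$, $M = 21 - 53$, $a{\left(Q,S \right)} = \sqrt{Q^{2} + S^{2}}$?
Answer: $- 160 \sqrt{17} \approx -659.7$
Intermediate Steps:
$M = -32$ ($M = 21 - 53 = -32$)
$v{\left(y \right)} = \sqrt{y^{2} + \left(-3 + y\right)^{2}}$ ($v{\left(y \right)} = \sqrt{\left(y - 3\right)^{2} + y^{2}} = \sqrt{\left(-3 + y\right)^{2} + y^{2}} = \sqrt{y^{2} + \left(-3 + y\right)^{2}}$)
$v{\left(-13 \right)} M = \sqrt{\left(-13\right)^{2} + \left(-3 - 13\right)^{2}} \left(-32\right) = \sqrt{169 + \left(-16\right)^{2}} \left(-32\right) = \sqrt{169 + 256} \left(-32\right) = \sqrt{425} \left(-32\right) = 5 \sqrt{17} \left(-32\right) = - 160 \sqrt{17}$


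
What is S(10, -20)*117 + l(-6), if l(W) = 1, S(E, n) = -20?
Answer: -2339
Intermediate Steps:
S(10, -20)*117 + l(-6) = -20*117 + 1 = -2340 + 1 = -2339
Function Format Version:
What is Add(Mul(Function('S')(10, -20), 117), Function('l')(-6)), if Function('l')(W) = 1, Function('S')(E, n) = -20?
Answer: -2339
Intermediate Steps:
Add(Mul(Function('S')(10, -20), 117), Function('l')(-6)) = Add(Mul(-20, 117), 1) = Add(-2340, 1) = -2339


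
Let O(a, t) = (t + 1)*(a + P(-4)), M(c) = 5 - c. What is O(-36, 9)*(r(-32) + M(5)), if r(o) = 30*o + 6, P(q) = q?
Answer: 381600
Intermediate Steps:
O(a, t) = (1 + t)*(-4 + a) (O(a, t) = (t + 1)*(a - 4) = (1 + t)*(-4 + a))
r(o) = 6 + 30*o
O(-36, 9)*(r(-32) + M(5)) = (-4 - 36 - 4*9 - 36*9)*((6 + 30*(-32)) + (5 - 1*5)) = (-4 - 36 - 36 - 324)*((6 - 960) + (5 - 5)) = -400*(-954 + 0) = -400*(-954) = 381600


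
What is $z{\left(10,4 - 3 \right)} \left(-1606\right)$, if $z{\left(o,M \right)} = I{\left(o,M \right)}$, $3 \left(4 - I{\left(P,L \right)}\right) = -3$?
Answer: $-8030$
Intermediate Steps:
$I{\left(P,L \right)} = 5$ ($I{\left(P,L \right)} = 4 - -1 = 4 + 1 = 5$)
$z{\left(o,M \right)} = 5$
$z{\left(10,4 - 3 \right)} \left(-1606\right) = 5 \left(-1606\right) = -8030$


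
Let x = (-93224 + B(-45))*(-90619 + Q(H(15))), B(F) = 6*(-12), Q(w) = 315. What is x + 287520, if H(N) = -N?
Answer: 8425289504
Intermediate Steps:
B(F) = -72
x = 8425001984 (x = (-93224 - 72)*(-90619 + 315) = -93296*(-90304) = 8425001984)
x + 287520 = 8425001984 + 287520 = 8425289504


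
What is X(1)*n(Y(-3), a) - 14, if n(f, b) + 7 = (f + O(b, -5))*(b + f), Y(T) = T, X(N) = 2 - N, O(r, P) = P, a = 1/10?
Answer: 11/5 ≈ 2.2000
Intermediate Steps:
a = 1/10 ≈ 0.10000
n(f, b) = -7 + (-5 + f)*(b + f) (n(f, b) = -7 + (f - 5)*(b + f) = -7 + (-5 + f)*(b + f))
X(1)*n(Y(-3), a) - 14 = (2 - 1*1)*(-7 + (-3)**2 - 5*1/10 - 5*(-3) + (1/10)*(-3)) - 14 = (2 - 1)*(-7 + 9 - 1/2 + 15 - 3/10) - 14 = 1*(81/5) - 14 = 81/5 - 14 = 11/5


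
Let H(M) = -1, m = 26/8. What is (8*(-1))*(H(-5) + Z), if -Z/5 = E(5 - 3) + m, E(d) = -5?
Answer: -62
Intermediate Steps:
m = 13/4 (m = 26*(⅛) = 13/4 ≈ 3.2500)
Z = 35/4 (Z = -5*(-5 + 13/4) = -5*(-7/4) = 35/4 ≈ 8.7500)
(8*(-1))*(H(-5) + Z) = (8*(-1))*(-1 + 35/4) = -8*31/4 = -62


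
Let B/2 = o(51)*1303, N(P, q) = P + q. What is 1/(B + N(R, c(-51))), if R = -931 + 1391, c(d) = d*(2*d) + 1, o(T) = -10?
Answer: -1/20397 ≈ -4.9027e-5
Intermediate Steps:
c(d) = 1 + 2*d² (c(d) = 2*d² + 1 = 1 + 2*d²)
R = 460
B = -26060 (B = 2*(-10*1303) = 2*(-13030) = -26060)
1/(B + N(R, c(-51))) = 1/(-26060 + (460 + (1 + 2*(-51)²))) = 1/(-26060 + (460 + (1 + 2*2601))) = 1/(-26060 + (460 + (1 + 5202))) = 1/(-26060 + (460 + 5203)) = 1/(-26060 + 5663) = 1/(-20397) = -1/20397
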